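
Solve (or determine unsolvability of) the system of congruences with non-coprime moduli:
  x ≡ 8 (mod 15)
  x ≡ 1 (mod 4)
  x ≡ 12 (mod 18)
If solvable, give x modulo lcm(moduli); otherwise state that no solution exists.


Moduli 15, 4, 18 are not pairwise coprime, so CRT works modulo lcm(m_i) when all pairwise compatibility conditions hold.
Pairwise compatibility: gcd(m_i, m_j) must divide a_i - a_j for every pair.
Merge one congruence at a time:
  Start: x ≡ 8 (mod 15).
  Combine with x ≡ 1 (mod 4): gcd(15, 4) = 1; 1 - 8 = -7, which IS divisible by 1, so compatible.
    Write x = 8 + 15·t and substitute into x ≡ 1 (mod 4): 15·t ≡ 1 − 8 = -7 (mod 4).
    Reduce coefficients mod 4: 3·t ≡ 1 (mod 4).
    The inverse of 3 mod 4 is 3 (since 3·3 = 9 = 2·4 + 1), so t ≡ 3·1 = 3 ≡ 3 (mod 4).
    Then x = 8 + 15·3 = 53, valid modulo lcm(15, 4) = 60: x ≡ 53 (mod 60).
  Combine with x ≡ 12 (mod 18): gcd(60, 18) = 6, and 12 - 53 = -41 is NOT divisible by 6.
    ⇒ system is inconsistent (no integer solution).

No solution (the system is inconsistent).


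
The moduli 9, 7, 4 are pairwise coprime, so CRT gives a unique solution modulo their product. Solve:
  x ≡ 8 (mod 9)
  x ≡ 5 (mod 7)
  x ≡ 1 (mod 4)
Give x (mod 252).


Moduli 9, 7, 4 are pairwise coprime; by CRT there is a unique solution modulo M = 9 · 7 · 4 = 252.
Solve pairwise, accumulating the modulus:
  Start with x ≡ 8 (mod 9).
  Combine with x ≡ 5 (mod 7): since gcd(9, 7) = 1, we get a unique residue mod 63.
    Write x = 8 + 9·t and substitute into x ≡ 5 (mod 7): 9·t ≡ 5 − 8 = -3 (mod 7).
    Reduce coefficients mod 7: 2·t ≡ 4 (mod 7).
    The inverse of 2 mod 7 is 4 (since 2·4 = 8 = 1·7 + 1), so t ≡ 4·4 = 16 ≡ 2 (mod 7).
    Then x = 8 + 9·2 = 26, valid modulo lcm(9, 7) = 63: x ≡ 26 (mod 63).
  Combine with x ≡ 1 (mod 4): since gcd(63, 4) = 1, we get a unique residue mod 252.
    Write x = 26 + 63·t and substitute into x ≡ 1 (mod 4): 63·t ≡ 1 − 26 = -25 (mod 4).
    Reduce coefficients mod 4: 3·t ≡ 3 (mod 4).
    The inverse of 3 mod 4 is 3 (since 3·3 = 9 = 2·4 + 1), so t ≡ 3·3 = 9 ≡ 1 (mod 4).
    Then x = 26 + 63·1 = 89, valid modulo lcm(63, 4) = 252: x ≡ 89 (mod 252).
Verify: 89 mod 9 = 8 ✓, 89 mod 7 = 5 ✓, 89 mod 4 = 1 ✓.

x ≡ 89 (mod 252).


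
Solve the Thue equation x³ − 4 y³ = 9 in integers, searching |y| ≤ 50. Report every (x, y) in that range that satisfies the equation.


The equation is x³ - 4y³ = 9. For fixed y, x³ = 4·y³ + 9, so a solution requires the RHS to be a perfect cube.
Strategy: iterate y from -50 to 50, compute RHS = 4·y³ + 9, and check whether it is a (positive or negative) perfect cube.
Check small values of y:
  y = 0: RHS = 9 is not a perfect cube.
  y = 1: RHS = 13 is not a perfect cube.
  y = -1: RHS = 5 is not a perfect cube.
  y = 2: RHS = 41 is not a perfect cube.
  y = -2: RHS = -23 is not a perfect cube.
  y = 3: RHS = 117 is not a perfect cube.
  y = -3: RHS = -99 is not a perfect cube.
Continuing the search up to |y| = 50 finds no solutions either.
No (x, y) in the scanned range satisfies the equation.

No integer solutions with |y| ≤ 50.


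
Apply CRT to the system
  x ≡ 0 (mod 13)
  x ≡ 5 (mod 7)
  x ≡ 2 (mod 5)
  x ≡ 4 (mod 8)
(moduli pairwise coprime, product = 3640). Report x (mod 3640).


Product of moduli M = 13 · 7 · 5 · 8 = 3640.
Merge one congruence at a time:
  Start: x ≡ 0 (mod 13).
  Combine with x ≡ 5 (mod 7); new modulus lcm = 91.
    Write x = 0 + 13·t and substitute into x ≡ 5 (mod 7): 13·t ≡ 5 − 0 = 5 (mod 7).
    Reduce coefficients mod 7: 6·t ≡ 5 (mod 7).
    The inverse of 6 mod 7 is 6 (since 6·6 = 36 = 5·7 + 1), so t ≡ 6·5 = 30 ≡ 2 (mod 7).
    Then x = 0 + 13·2 = 26, valid modulo lcm(13, 7) = 91: x ≡ 26 (mod 91).
  Combine with x ≡ 2 (mod 5); new modulus lcm = 455.
    Write x = 26 + 91·t and substitute into x ≡ 2 (mod 5): 91·t ≡ 2 − 26 = -24 (mod 5).
    Reduce coefficients mod 5: 1·t ≡ 1 (mod 5).
    So t ≡ 1 (mod 5).
    Then x = 26 + 91·1 = 117, valid modulo lcm(91, 5) = 455: x ≡ 117 (mod 455).
  Combine with x ≡ 4 (mod 8); new modulus lcm = 3640.
    Write x = 117 + 455·t and substitute into x ≡ 4 (mod 8): 455·t ≡ 4 − 117 = -113 (mod 8).
    Reduce coefficients mod 8: 7·t ≡ 7 (mod 8).
    The inverse of 7 mod 8 is 7 (since 7·7 = 49 = 6·8 + 1), so t ≡ 7·7 = 49 ≡ 1 (mod 8).
    Then x = 117 + 455·1 = 572, valid modulo lcm(455, 8) = 3640: x ≡ 572 (mod 3640).
Verify against each original: 572 mod 13 = 0, 572 mod 7 = 5, 572 mod 5 = 2, 572 mod 8 = 4.

x ≡ 572 (mod 3640).


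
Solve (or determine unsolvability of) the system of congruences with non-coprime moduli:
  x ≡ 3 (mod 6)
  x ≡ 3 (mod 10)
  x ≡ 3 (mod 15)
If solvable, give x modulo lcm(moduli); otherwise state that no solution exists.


Moduli 6, 10, 15 are not pairwise coprime, so CRT works modulo lcm(m_i) when all pairwise compatibility conditions hold.
Pairwise compatibility: gcd(m_i, m_j) must divide a_i - a_j for every pair.
Merge one congruence at a time:
  Start: x ≡ 3 (mod 6).
  Combine with x ≡ 3 (mod 10): gcd(6, 10) = 2; 3 - 3 = 0, which IS divisible by 2, so compatible.
    Write x = 3 + 6·t and substitute into x ≡ 3 (mod 10): 6·t ≡ 3 − 3 = 0 (mod 10).
    Divide the congruence (and modulus) by g = 2: 3·t ≡ 0 (mod 5).
    The inverse of 3 mod 5 is 2 (since 3·2 = 6 = 1·5 + 1), so t ≡ 2·0 = 0 ≡ 0 (mod 5).
    Then x = 3 + 6·0 = 3, valid modulo lcm(6, 10) = 30: x ≡ 3 (mod 30).
  Combine with x ≡ 3 (mod 15): gcd(30, 15) = 15; 3 - 3 = 0, which IS divisible by 15, so compatible.
    Write x = 3 + 30·t and substitute into x ≡ 3 (mod 15): 30·t ≡ 3 − 3 = 0 (mod 15).
    Divide the congruence (and modulus) by g = 15: 2·t ≡ 0 (mod 1).
    Modulo 1 every t works; take t = 0.
    Then x = 3 + 30·0 = 3, valid modulo lcm(30, 15) = 30: x ≡ 3 (mod 30).
Verify: 3 mod 6 = 3, 3 mod 10 = 3, 3 mod 15 = 3.

x ≡ 3 (mod 30).


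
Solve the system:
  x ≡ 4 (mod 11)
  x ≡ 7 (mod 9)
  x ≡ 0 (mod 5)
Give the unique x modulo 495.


Moduli 11, 9, 5 are pairwise coprime; by CRT there is a unique solution modulo M = 11 · 9 · 5 = 495.
Solve pairwise, accumulating the modulus:
  Start with x ≡ 4 (mod 11).
  Combine with x ≡ 7 (mod 9): since gcd(11, 9) = 1, we get a unique residue mod 99.
    Write x = 4 + 11·t and substitute into x ≡ 7 (mod 9): 11·t ≡ 7 − 4 = 3 (mod 9).
    Reduce coefficients mod 9: 2·t ≡ 3 (mod 9).
    The inverse of 2 mod 9 is 5 (since 2·5 = 10 = 1·9 + 1), so t ≡ 5·3 = 15 ≡ 6 (mod 9).
    Then x = 4 + 11·6 = 70, valid modulo lcm(11, 9) = 99: x ≡ 70 (mod 99).
  Combine with x ≡ 0 (mod 5): since gcd(99, 5) = 1, we get a unique residue mod 495.
    Write x = 70 + 99·t and substitute into x ≡ 0 (mod 5): 99·t ≡ 0 − 70 = -70 (mod 5).
    Reduce coefficients mod 5: 4·t ≡ 0 (mod 5).
    The inverse of 4 mod 5 is 4 (since 4·4 = 16 = 3·5 + 1), so t ≡ 4·0 = 0 ≡ 0 (mod 5).
    Then x = 70 + 99·0 = 70, valid modulo lcm(99, 5) = 495: x ≡ 70 (mod 495).
Verify: 70 mod 11 = 4 ✓, 70 mod 9 = 7 ✓, 70 mod 5 = 0 ✓.

x ≡ 70 (mod 495).


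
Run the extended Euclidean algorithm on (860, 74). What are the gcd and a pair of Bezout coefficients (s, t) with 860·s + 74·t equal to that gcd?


Euclidean algorithm on (860, 74) — divide until remainder is 0:
  860 = 11 · 74 + 46
  74 = 1 · 46 + 28
  46 = 1 · 28 + 18
  28 = 1 · 18 + 10
  18 = 1 · 10 + 8
  10 = 1 · 8 + 2
  8 = 4 · 2 + 0
gcd(860, 74) = 2.
Track Bezout coefficients alongside the remainders: start with r₀ = 860 = a·1 + b·0 (s = 1, t = 0) and r₁ = 74 = a·0 + b·1 (s = 0, t = 1); each new remainder r_{k+1} = r_{k-1} − q_k·r_k inherits s_{k+1} = s_{k-1} − q_k·s_k, t_{k+1} = t_{k-1} − q_k·t_k, so r_k = a·s_k + b·t_k at every step:
  q = 11: r = 46, s = 1 − 11·0 = 1, t = 0 − 11·1 = -11  (check: 860·1 + 74·(-11) = 46)
  q = 1: r = 28, s = 0 − 1·1 = -1, t = 1 − 1·(-11) = 12  (check: 860·(-1) + 74·12 = 28)
  q = 1: r = 18, s = 1 − 1·(-1) = 2, t = -11 − 1·12 = -23  (check: 860·2 + 74·(-23) = 18)
  q = 1: r = 10, s = -1 − 1·2 = -3, t = 12 − 1·(-23) = 35  (check: 860·(-3) + 74·35 = 10)
  q = 1: r = 8, s = 2 − 1·(-3) = 5, t = -23 − 1·35 = -58  (check: 860·5 + 74·(-58) = 8)
  q = 1: r = 2, s = -3 − 1·5 = -8, t = 35 − 1·(-58) = 93  (check: 860·(-8) + 74·93 = 2)
The row with r = 2 (the gcd) gives the Bezout coefficients s = -8, t = 93.
Result: 860 · (-8) + 74 · (93) = 2.

gcd(860, 74) = 2; s = -8, t = 93 (check: 860·(-8) + 74·93 = 2).


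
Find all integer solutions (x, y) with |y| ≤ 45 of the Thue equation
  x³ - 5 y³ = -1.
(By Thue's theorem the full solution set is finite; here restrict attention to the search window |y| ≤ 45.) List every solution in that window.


The equation is x³ - 5y³ = -1. For fixed y, x³ = 5·y³ − 1, so a solution requires the RHS to be a perfect cube.
Strategy: iterate y from -45 to 45, compute RHS = 5·y³ − 1, and check whether it is a (positive or negative) perfect cube.
Check small values of y:
  y = 0: RHS = -1 = (-1)³ ⇒ x = -1 works.
  y = 1: RHS = 4 is not a perfect cube.
  y = -1: RHS = -6 is not a perfect cube.
  y = 2: RHS = 39 is not a perfect cube.
  y = -2: RHS = -41 is not a perfect cube.
  y = 3: RHS = 134 is not a perfect cube.
  y = -3: RHS = -136 is not a perfect cube.
Continuing the search up to |y| = 45 finds no further solutions beyond those listed.
Collected solutions: (-1, 0).

Solutions (with |y| ≤ 45): (-1, 0).


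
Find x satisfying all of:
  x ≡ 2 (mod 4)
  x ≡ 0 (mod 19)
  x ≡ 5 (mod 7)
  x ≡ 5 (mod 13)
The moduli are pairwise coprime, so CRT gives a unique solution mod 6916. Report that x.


Product of moduli M = 4 · 19 · 7 · 13 = 6916.
Merge one congruence at a time:
  Start: x ≡ 2 (mod 4).
  Combine with x ≡ 0 (mod 19); new modulus lcm = 76.
    Write x = 2 + 4·t and substitute into x ≡ 0 (mod 19): 4·t ≡ 0 − 2 = -2 (mod 19).
    Reduce coefficients mod 19: 4·t ≡ 17 (mod 19).
    The inverse of 4 mod 19 is 5 (since 4·5 = 20 = 1·19 + 1), so t ≡ 5·17 = 85 ≡ 9 (mod 19).
    Then x = 2 + 4·9 = 38, valid modulo lcm(4, 19) = 76: x ≡ 38 (mod 76).
  Combine with x ≡ 5 (mod 7); new modulus lcm = 532.
    Write x = 38 + 76·t and substitute into x ≡ 5 (mod 7): 76·t ≡ 5 − 38 = -33 (mod 7).
    Reduce coefficients mod 7: 6·t ≡ 2 (mod 7).
    The inverse of 6 mod 7 is 6 (since 6·6 = 36 = 5·7 + 1), so t ≡ 6·2 = 12 ≡ 5 (mod 7).
    Then x = 38 + 76·5 = 418, valid modulo lcm(76, 7) = 532: x ≡ 418 (mod 532).
  Combine with x ≡ 5 (mod 13); new modulus lcm = 6916.
    Write x = 418 + 532·t and substitute into x ≡ 5 (mod 13): 532·t ≡ 5 − 418 = -413 (mod 13).
    Reduce coefficients mod 13: 12·t ≡ 3 (mod 13).
    The inverse of 12 mod 13 is 12 (since 12·12 = 144 = 11·13 + 1), so t ≡ 12·3 = 36 ≡ 10 (mod 13).
    Then x = 418 + 532·10 = 5738, valid modulo lcm(532, 13) = 6916: x ≡ 5738 (mod 6916).
Verify against each original: 5738 mod 4 = 2, 5738 mod 19 = 0, 5738 mod 7 = 5, 5738 mod 13 = 5.

x ≡ 5738 (mod 6916).


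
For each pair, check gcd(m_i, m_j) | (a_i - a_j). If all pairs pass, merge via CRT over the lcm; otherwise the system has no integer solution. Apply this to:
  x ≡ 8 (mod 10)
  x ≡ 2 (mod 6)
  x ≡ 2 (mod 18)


Moduli 10, 6, 18 are not pairwise coprime, so CRT works modulo lcm(m_i) when all pairwise compatibility conditions hold.
Pairwise compatibility: gcd(m_i, m_j) must divide a_i - a_j for every pair.
Merge one congruence at a time:
  Start: x ≡ 8 (mod 10).
  Combine with x ≡ 2 (mod 6): gcd(10, 6) = 2; 2 - 8 = -6, which IS divisible by 2, so compatible.
    Write x = 8 + 10·t and substitute into x ≡ 2 (mod 6): 10·t ≡ 2 − 8 = -6 (mod 6).
    Divide the congruence (and modulus) by g = 2: 5·t ≡ -3 (mod 3).
    Reduce coefficients mod 3: 2·t ≡ 0 (mod 3).
    The inverse of 2 mod 3 is 2 (since 2·2 = 4 = 1·3 + 1), so t ≡ 2·0 = 0 ≡ 0 (mod 3).
    Then x = 8 + 10·0 = 8, valid modulo lcm(10, 6) = 30: x ≡ 8 (mod 30).
  Combine with x ≡ 2 (mod 18): gcd(30, 18) = 6; 2 - 8 = -6, which IS divisible by 6, so compatible.
    Write x = 8 + 30·t and substitute into x ≡ 2 (mod 18): 30·t ≡ 2 − 8 = -6 (mod 18).
    Divide the congruence (and modulus) by g = 6: 5·t ≡ -1 (mod 3).
    Reduce coefficients mod 3: 2·t ≡ 2 (mod 3).
    The inverse of 2 mod 3 is 2 (since 2·2 = 4 = 1·3 + 1), so t ≡ 2·2 = 4 ≡ 1 (mod 3).
    Then x = 8 + 30·1 = 38, valid modulo lcm(30, 18) = 90: x ≡ 38 (mod 90).
Verify: 38 mod 10 = 8, 38 mod 6 = 2, 38 mod 18 = 2.

x ≡ 38 (mod 90).


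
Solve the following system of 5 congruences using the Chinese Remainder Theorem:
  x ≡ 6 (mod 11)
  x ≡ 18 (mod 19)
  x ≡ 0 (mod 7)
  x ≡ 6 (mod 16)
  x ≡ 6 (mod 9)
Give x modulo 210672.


Product of moduli M = 11 · 19 · 7 · 16 · 9 = 210672.
Merge one congruence at a time:
  Start: x ≡ 6 (mod 11).
  Combine with x ≡ 18 (mod 19); new modulus lcm = 209.
    Write x = 6 + 11·t and substitute into x ≡ 18 (mod 19): 11·t ≡ 18 − 6 = 12 (mod 19).
    The inverse of 11 mod 19 is 7 (since 11·7 = 77 = 4·19 + 1), so t ≡ 7·12 = 84 ≡ 8 (mod 19).
    Then x = 6 + 11·8 = 94, valid modulo lcm(11, 19) = 209: x ≡ 94 (mod 209).
  Combine with x ≡ 0 (mod 7); new modulus lcm = 1463.
    Write x = 94 + 209·t and substitute into x ≡ 0 (mod 7): 209·t ≡ 0 − 94 = -94 (mod 7).
    Reduce coefficients mod 7: 6·t ≡ 4 (mod 7).
    The inverse of 6 mod 7 is 6 (since 6·6 = 36 = 5·7 + 1), so t ≡ 6·4 = 24 ≡ 3 (mod 7).
    Then x = 94 + 209·3 = 721, valid modulo lcm(209, 7) = 1463: x ≡ 721 (mod 1463).
  Combine with x ≡ 6 (mod 16); new modulus lcm = 23408.
    Write x = 721 + 1463·t and substitute into x ≡ 6 (mod 16): 1463·t ≡ 6 − 721 = -715 (mod 16).
    Reduce coefficients mod 16: 7·t ≡ 5 (mod 16).
    The inverse of 7 mod 16 is 7 (since 7·7 = 49 = 3·16 + 1), so t ≡ 7·5 = 35 ≡ 3 (mod 16).
    Then x = 721 + 1463·3 = 5110, valid modulo lcm(1463, 16) = 23408: x ≡ 5110 (mod 23408).
  Combine with x ≡ 6 (mod 9); new modulus lcm = 210672.
    Write x = 5110 + 23408·t and substitute into x ≡ 6 (mod 9): 23408·t ≡ 6 − 5110 = -5104 (mod 9).
    Reduce coefficients mod 9: 8·t ≡ 8 (mod 9).
    The inverse of 8 mod 9 is 8 (since 8·8 = 64 = 7·9 + 1), so t ≡ 8·8 = 64 ≡ 1 (mod 9).
    Then x = 5110 + 23408·1 = 28518, valid modulo lcm(23408, 9) = 210672: x ≡ 28518 (mod 210672).
Verify against each original: 28518 mod 11 = 6, 28518 mod 19 = 18, 28518 mod 7 = 0, 28518 mod 16 = 6, 28518 mod 9 = 6.

x ≡ 28518 (mod 210672).


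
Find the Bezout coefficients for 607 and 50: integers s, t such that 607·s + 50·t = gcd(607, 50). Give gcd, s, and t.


Euclidean algorithm on (607, 50) — divide until remainder is 0:
  607 = 12 · 50 + 7
  50 = 7 · 7 + 1
  7 = 7 · 1 + 0
gcd(607, 50) = 1.
Track Bezout coefficients alongside the remainders: start with r₀ = 607 = a·1 + b·0 (s = 1, t = 0) and r₁ = 50 = a·0 + b·1 (s = 0, t = 1); each new remainder r_{k+1} = r_{k-1} − q_k·r_k inherits s_{k+1} = s_{k-1} − q_k·s_k, t_{k+1} = t_{k-1} − q_k·t_k, so r_k = a·s_k + b·t_k at every step:
  q = 12: r = 7, s = 1 − 12·0 = 1, t = 0 − 12·1 = -12  (check: 607·1 + 50·(-12) = 7)
  q = 7: r = 1, s = 0 − 7·1 = -7, t = 1 − 7·(-12) = 85  (check: 607·(-7) + 50·85 = 1)
The row with r = 1 (the gcd) gives the Bezout coefficients s = -7, t = 85.
Result: 607 · (-7) + 50 · (85) = 1.

gcd(607, 50) = 1; s = -7, t = 85 (check: 607·(-7) + 50·85 = 1).


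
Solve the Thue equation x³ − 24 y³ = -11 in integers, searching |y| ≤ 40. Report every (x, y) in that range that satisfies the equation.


The equation is x³ - 24y³ = -11. For fixed y, x³ = 24·y³ − 11, so a solution requires the RHS to be a perfect cube.
Strategy: iterate y from -40 to 40, compute RHS = 24·y³ − 11, and check whether it is a (positive or negative) perfect cube.
Check small values of y:
  y = 0: RHS = -11 is not a perfect cube.
  y = 1: RHS = 13 is not a perfect cube.
  y = -1: RHS = -35 is not a perfect cube.
  y = 2: RHS = 181 is not a perfect cube.
  y = -2: RHS = -203 is not a perfect cube.
  y = 3: RHS = 637 is not a perfect cube.
  y = -3: RHS = -659 is not a perfect cube.
Continuing the search up to |y| = 40 finds no solutions either.
No (x, y) in the scanned range satisfies the equation.

No integer solutions with |y| ≤ 40.


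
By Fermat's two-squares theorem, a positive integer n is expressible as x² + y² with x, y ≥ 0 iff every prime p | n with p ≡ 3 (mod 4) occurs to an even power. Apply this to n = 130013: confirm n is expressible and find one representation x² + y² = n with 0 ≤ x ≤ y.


Step 1: Factor n = 130013 = 13 · 73 · 137.
Step 2: Check the mod-4 condition on each prime factor: 13 ≡ 1 (mod 4), exponent 1; 73 ≡ 1 (mod 4), exponent 1; 137 ≡ 1 (mod 4), exponent 1.
All primes ≡ 3 (mod 4) appear to even exponent (or don't appear), so by the two-squares theorem n IS expressible as a sum of two squares.
Step 3: Build a representation. Here n = 13 · 73 · 137 is a product of primes ≡ 1 (mod 4). Each prime p ≡ 1 (mod 4) is itself a sum of two squares; find a² by testing p − a² for a perfect square:
  13: 13 − 1² = 12, 13 − 2² = 9 = 3² ⇒ 13 = 2² + 3².
  73: 73 − 1² = 72, 73 − 2² = 69, 73 − 3² = 64 = 8² ⇒ 73 = 3² + 8².
  137: 137 − 1² = 136, 137 − 2² = 133, 137 − 3² = 128, 137 − 4² = 121 = 11² ⇒ 137 = 4² + 11².
  Combine using the Brahmagupta–Fibonacci identity (a² + b²)(c² + d²) = (ac − bd)² + (ad + bc)² = (ac + bd)² + (ad − bc)²:
  13 · 73 = 949: from (2² + 3²)(3² + 8²), take (2·3 − 3·8, 2·8 + 3·3) = (6 − 24, 16 + 9) = (-18, 25); dropping signs (only squares matter) gives (18, 25); check 18² + 25² = 324 + 625 = 949 ✓.
  949 · 137 = 130013: from (18² + 25²)(4² + 11²), take (18·4 − 25·11, 18·11 + 25·4) = (72 − 275, 198 + 100) = (-203, 298); dropping signs (only squares matter) gives (203, 298); check 203² + 298² = 41209 + 88804 = 130013 ✓.
Step 4: Order so x ≤ y and verify: 203² + 298² = 41209 + 88804 = 130013 = n. ✓

n = 130013 = 203² + 298² (one valid representation with x ≤ y).


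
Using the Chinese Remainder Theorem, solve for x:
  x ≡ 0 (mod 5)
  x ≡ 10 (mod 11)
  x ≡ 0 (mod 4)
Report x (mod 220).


Moduli 5, 11, 4 are pairwise coprime; by CRT there is a unique solution modulo M = 5 · 11 · 4 = 220.
Solve pairwise, accumulating the modulus:
  Start with x ≡ 0 (mod 5).
  Combine with x ≡ 10 (mod 11): since gcd(5, 11) = 1, we get a unique residue mod 55.
    Write x = 0 + 5·t and substitute into x ≡ 10 (mod 11): 5·t ≡ 10 − 0 = 10 (mod 11).
    The inverse of 5 mod 11 is 9 (since 5·9 = 45 = 4·11 + 1), so t ≡ 9·10 = 90 ≡ 2 (mod 11).
    Then x = 0 + 5·2 = 10, valid modulo lcm(5, 11) = 55: x ≡ 10 (mod 55).
  Combine with x ≡ 0 (mod 4): since gcd(55, 4) = 1, we get a unique residue mod 220.
    Write x = 10 + 55·t and substitute into x ≡ 0 (mod 4): 55·t ≡ 0 − 10 = -10 (mod 4).
    Reduce coefficients mod 4: 3·t ≡ 2 (mod 4).
    The inverse of 3 mod 4 is 3 (since 3·3 = 9 = 2·4 + 1), so t ≡ 3·2 = 6 ≡ 2 (mod 4).
    Then x = 10 + 55·2 = 120, valid modulo lcm(55, 4) = 220: x ≡ 120 (mod 220).
Verify: 120 mod 5 = 0 ✓, 120 mod 11 = 10 ✓, 120 mod 4 = 0 ✓.

x ≡ 120 (mod 220).


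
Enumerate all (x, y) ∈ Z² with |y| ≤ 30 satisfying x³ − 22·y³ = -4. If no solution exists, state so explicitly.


The equation is x³ - 22y³ = -4. For fixed y, x³ = 22·y³ − 4, so a solution requires the RHS to be a perfect cube.
Strategy: iterate y from -30 to 30, compute RHS = 22·y³ − 4, and check whether it is a (positive or negative) perfect cube.
Check small values of y:
  y = 0: RHS = -4 is not a perfect cube.
  y = 1: RHS = 18 is not a perfect cube.
  y = -1: RHS = -26 is not a perfect cube.
  y = 2: RHS = 172 is not a perfect cube.
  y = -2: RHS = -180 is not a perfect cube.
  y = 3: RHS = 590 is not a perfect cube.
  y = -3: RHS = -598 is not a perfect cube.
Continuing the search up to |y| = 30 finds no solutions either.
No (x, y) in the scanned range satisfies the equation.

No integer solutions with |y| ≤ 30.


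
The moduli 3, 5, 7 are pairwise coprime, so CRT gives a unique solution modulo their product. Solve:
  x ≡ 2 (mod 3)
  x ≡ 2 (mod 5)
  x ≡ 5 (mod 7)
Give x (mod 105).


Moduli 3, 5, 7 are pairwise coprime; by CRT there is a unique solution modulo M = 3 · 5 · 7 = 105.
Solve pairwise, accumulating the modulus:
  Start with x ≡ 2 (mod 3).
  Combine with x ≡ 2 (mod 5): since gcd(3, 5) = 1, we get a unique residue mod 15.
    Write x = 2 + 3·t and substitute into x ≡ 2 (mod 5): 3·t ≡ 2 − 2 = 0 (mod 5).
    The inverse of 3 mod 5 is 2 (since 3·2 = 6 = 1·5 + 1), so t ≡ 2·0 = 0 ≡ 0 (mod 5).
    Then x = 2 + 3·0 = 2, valid modulo lcm(3, 5) = 15: x ≡ 2 (mod 15).
  Combine with x ≡ 5 (mod 7): since gcd(15, 7) = 1, we get a unique residue mod 105.
    Write x = 2 + 15·t and substitute into x ≡ 5 (mod 7): 15·t ≡ 5 − 2 = 3 (mod 7).
    Reduce coefficients mod 7: 1·t ≡ 3 (mod 7).
    So t ≡ 3 (mod 7).
    Then x = 2 + 15·3 = 47, valid modulo lcm(15, 7) = 105: x ≡ 47 (mod 105).
Verify: 47 mod 3 = 2 ✓, 47 mod 5 = 2 ✓, 47 mod 7 = 5 ✓.

x ≡ 47 (mod 105).


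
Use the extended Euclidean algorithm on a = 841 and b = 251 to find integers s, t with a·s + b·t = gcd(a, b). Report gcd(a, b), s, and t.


Euclidean algorithm on (841, 251) — divide until remainder is 0:
  841 = 3 · 251 + 88
  251 = 2 · 88 + 75
  88 = 1 · 75 + 13
  75 = 5 · 13 + 10
  13 = 1 · 10 + 3
  10 = 3 · 3 + 1
  3 = 3 · 1 + 0
gcd(841, 251) = 1.
Track Bezout coefficients alongside the remainders: start with r₀ = 841 = a·1 + b·0 (s = 1, t = 0) and r₁ = 251 = a·0 + b·1 (s = 0, t = 1); each new remainder r_{k+1} = r_{k-1} − q_k·r_k inherits s_{k+1} = s_{k-1} − q_k·s_k, t_{k+1} = t_{k-1} − q_k·t_k, so r_k = a·s_k + b·t_k at every step:
  q = 3: r = 88, s = 1 − 3·0 = 1, t = 0 − 3·1 = -3  (check: 841·1 + 251·(-3) = 88)
  q = 2: r = 75, s = 0 − 2·1 = -2, t = 1 − 2·(-3) = 7  (check: 841·(-2) + 251·7 = 75)
  q = 1: r = 13, s = 1 − 1·(-2) = 3, t = -3 − 1·7 = -10  (check: 841·3 + 251·(-10) = 13)
  q = 5: r = 10, s = -2 − 5·3 = -17, t = 7 − 5·(-10) = 57  (check: 841·(-17) + 251·57 = 10)
  q = 1: r = 3, s = 3 − 1·(-17) = 20, t = -10 − 1·57 = -67  (check: 841·20 + 251·(-67) = 3)
  q = 3: r = 1, s = -17 − 3·20 = -77, t = 57 − 3·(-67) = 258  (check: 841·(-77) + 251·258 = 1)
The row with r = 1 (the gcd) gives the Bezout coefficients s = -77, t = 258.
Result: 841 · (-77) + 251 · (258) = 1.

gcd(841, 251) = 1; s = -77, t = 258 (check: 841·(-77) + 251·258 = 1).


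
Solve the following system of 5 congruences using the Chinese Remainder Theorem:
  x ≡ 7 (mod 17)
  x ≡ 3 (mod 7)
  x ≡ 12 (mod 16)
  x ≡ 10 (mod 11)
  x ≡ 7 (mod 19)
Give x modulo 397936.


Product of moduli M = 17 · 7 · 16 · 11 · 19 = 397936.
Merge one congruence at a time:
  Start: x ≡ 7 (mod 17).
  Combine with x ≡ 3 (mod 7); new modulus lcm = 119.
    Write x = 7 + 17·t and substitute into x ≡ 3 (mod 7): 17·t ≡ 3 − 7 = -4 (mod 7).
    Reduce coefficients mod 7: 3·t ≡ 3 (mod 7).
    The inverse of 3 mod 7 is 5 (since 3·5 = 15 = 2·7 + 1), so t ≡ 5·3 = 15 ≡ 1 (mod 7).
    Then x = 7 + 17·1 = 24, valid modulo lcm(17, 7) = 119: x ≡ 24 (mod 119).
  Combine with x ≡ 12 (mod 16); new modulus lcm = 1904.
    Write x = 24 + 119·t and substitute into x ≡ 12 (mod 16): 119·t ≡ 12 − 24 = -12 (mod 16).
    Reduce coefficients mod 16: 7·t ≡ 4 (mod 16).
    The inverse of 7 mod 16 is 7 (since 7·7 = 49 = 3·16 + 1), so t ≡ 7·4 = 28 ≡ 12 (mod 16).
    Then x = 24 + 119·12 = 1452, valid modulo lcm(119, 16) = 1904: x ≡ 1452 (mod 1904).
  Combine with x ≡ 10 (mod 11); new modulus lcm = 20944.
    Write x = 1452 + 1904·t and substitute into x ≡ 10 (mod 11): 1904·t ≡ 10 − 1452 = -1442 (mod 11).
    Reduce coefficients mod 11: 1·t ≡ 10 (mod 11).
    So t ≡ 10 (mod 11).
    Then x = 1452 + 1904·10 = 20492, valid modulo lcm(1904, 11) = 20944: x ≡ 20492 (mod 20944).
  Combine with x ≡ 7 (mod 19); new modulus lcm = 397936.
    Write x = 20492 + 20944·t and substitute into x ≡ 7 (mod 19): 20944·t ≡ 7 − 20492 = -20485 (mod 19).
    Reduce coefficients mod 19: 6·t ≡ 16 (mod 19).
    The inverse of 6 mod 19 is 16 (since 6·16 = 96 = 5·19 + 1), so t ≡ 16·16 = 256 ≡ 9 (mod 19).
    Then x = 20492 + 20944·9 = 208988, valid modulo lcm(20944, 19) = 397936: x ≡ 208988 (mod 397936).
Verify against each original: 208988 mod 17 = 7, 208988 mod 7 = 3, 208988 mod 16 = 12, 208988 mod 11 = 10, 208988 mod 19 = 7.

x ≡ 208988 (mod 397936).


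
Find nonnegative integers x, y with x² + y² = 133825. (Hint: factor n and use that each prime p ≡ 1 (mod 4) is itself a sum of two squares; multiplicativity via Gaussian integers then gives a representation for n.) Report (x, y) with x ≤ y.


Step 1: Factor n = 133825 = 5^2 · 53 · 101.
Step 2: Check the mod-4 condition on each prime factor: 5 ≡ 1 (mod 4), exponent 2; 53 ≡ 1 (mod 4), exponent 1; 101 ≡ 1 (mod 4), exponent 1.
All primes ≡ 3 (mod 4) appear to even exponent (or don't appear), so by the two-squares theorem n IS expressible as a sum of two squares.
Step 3: Build a representation. Group n = k² · m with k = 5 and m = 53 · 101 = 5353 (a product of primes ≡ 1 (mod 4)); a representation of m scales to one of n via (k·x)² + (k·y)² = k²(x² + y²). Each prime p ≡ 1 (mod 4) is itself a sum of two squares; find a² by testing p − a² for a perfect square:
  53: 53 − 1² = 52, 53 − 2² = 49 = 7² ⇒ 53 = 2² + 7².
  101: 101 − 1² = 100 = 10² ⇒ 101 = 1² + 10².
  Combine using the Brahmagupta–Fibonacci identity (a² + b²)(c² + d²) = (ac − bd)² + (ad + bc)² = (ac + bd)² + (ad − bc)²:
  53 · 101 = 5353: from (2² + 7²)(1² + 10²), take (2·1 − 7·10, 2·10 + 7·1) = (2 − 70, 20 + 7) = (-68, 27); dropping signs (only squares matter) gives (68, 27); check 68² + 27² = 4624 + 729 = 5353 ✓.
  Scale by k = 5: (5·68, 5·27) = (340, 135).
Step 4: Order so x ≤ y and verify: 135² + 340² = 18225 + 115600 = 133825 = n. ✓

n = 133825 = 135² + 340² (one valid representation with x ≤ y).


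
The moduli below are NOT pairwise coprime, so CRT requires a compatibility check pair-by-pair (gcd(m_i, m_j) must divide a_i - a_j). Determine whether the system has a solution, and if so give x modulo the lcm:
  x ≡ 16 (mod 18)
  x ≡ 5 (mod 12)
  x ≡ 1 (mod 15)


Moduli 18, 12, 15 are not pairwise coprime, so CRT works modulo lcm(m_i) when all pairwise compatibility conditions hold.
Pairwise compatibility: gcd(m_i, m_j) must divide a_i - a_j for every pair.
Merge one congruence at a time:
  Start: x ≡ 16 (mod 18).
  Combine with x ≡ 5 (mod 12): gcd(18, 12) = 6, and 5 - 16 = -11 is NOT divisible by 6.
    ⇒ system is inconsistent (no integer solution).

No solution (the system is inconsistent).


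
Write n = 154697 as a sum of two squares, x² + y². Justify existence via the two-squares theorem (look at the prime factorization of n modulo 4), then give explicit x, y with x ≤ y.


Step 1: Factor n = 154697 = 37^2 · 113.
Step 2: Check the mod-4 condition on each prime factor: 37 ≡ 1 (mod 4), exponent 2; 113 ≡ 1 (mod 4), exponent 1.
All primes ≡ 3 (mod 4) appear to even exponent (or don't appear), so by the two-squares theorem n IS expressible as a sum of two squares.
Step 3: Build a representation. Here n = 37 · 37 · 113 is a product of primes ≡ 1 (mod 4). Each prime p ≡ 1 (mod 4) is itself a sum of two squares; find a² by testing p − a² for a perfect square:
  37: 37 − 1² = 36 = 6² ⇒ 37 = 1² + 6².
  113: 113 − 1² = 112, 113 − 2² = 109, 113 − 3² = 104, 113 − 4² = 97, 113 − 5² = 88, 113 − 6² = 77, 113 − 7² = 64 = 8² ⇒ 113 = 7² + 8².
  Combine using the Brahmagupta–Fibonacci identity (a² + b²)(c² + d²) = (ac − bd)² + (ad + bc)² = (ac + bd)² + (ad − bc)²:
  37 · 37 = 1369: from (1² + 6²)(1² + 6²), take (1·1 − 6·6, 1·6 + 6·1) = (1 − 36, 6 + 6) = (-35, 12); dropping signs (only squares matter) gives (35, 12); check 35² + 12² = 1225 + 144 = 1369 ✓.
  1369 · 113 = 154697: from (35² + 12²)(7² + 8²), take (35·7 − 12·8, 35·8 + 12·7) = (245 − 96, 280 + 84) = (149, 364); check 149² + 364² = 22201 + 132496 = 154697 ✓.
Step 4: Order so x ≤ y and verify: 149² + 364² = 22201 + 132496 = 154697 = n. ✓

n = 154697 = 149² + 364² (one valid representation with x ≤ y).


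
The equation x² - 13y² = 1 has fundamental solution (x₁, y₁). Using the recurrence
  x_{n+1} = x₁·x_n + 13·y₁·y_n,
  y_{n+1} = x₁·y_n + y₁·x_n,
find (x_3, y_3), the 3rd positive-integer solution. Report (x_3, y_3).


Step 1: Find the fundamental solution (x₁, y₁) of x² - 13y² = 1.
  Expand √13 as a continued fraction. a₀ = ⌊√13⌋ = 3; iterate m_{k+1} = d_k·a_k − m_k, d_{k+1} = (13 − m_{k+1}²)/d_k, a_{k+1} = ⌊(a₀ + m_{k+1})/d_{k+1}⌋ (starting m₀ = 0, d₀ = 1), with convergents p_k = a_k·p_{k-1} + p_{k-2}, q_k = a_k·q_{k-1} + q_{k-2} (p₋₁ = 1, q₋₁ = 0):
  k = 0: a₀ = 3; p₀/q₀ = 3/1; p₀² − 13·q₀² = 9 − 13 = -4.
  k = 1: m = 3, d = 4, a = ⌊(3 + 3)/4⌋ = 1; p/q = (1·3 + 1)/(1·1 + 0) = 4/1; p² − 13·q² = 16 − 13 = 3.
  k = 2: m = 1, d = 3, a = ⌊(3 + 1)/3⌋ = 1; p/q = (1·4 + 3)/(1·1 + 1) = 7/2; p² − 13·q² = 49 − 52 = -3.
  k = 3: m = 2, d = 3, a = ⌊(3 + 2)/3⌋ = 1; p/q = (1·7 + 4)/(1·2 + 1) = 11/3; p² − 13·q² = 121 − 117 = 4.
  k = 4: m = 1, d = 4, a = ⌊(3 + 1)/4⌋ = 1; p/q = (1·11 + 7)/(1·3 + 2) = 18/5; p² − 13·q² = 324 − 325 = -1.
  k = 5: m = 3, d = 1, a = ⌊(3 + 3)/1⌋ = 6; p/q = (6·18 + 11)/(6·5 + 3) = 119/33; p² − 13·q² = 14161 − 14157 = 4.
  k = 6: m = 3, d = 4, a = ⌊(3 + 3)/4⌋ = 1; p/q = (1·119 + 18)/(1·33 + 5) = 137/38; p² − 13·q² = 18769 − 18772 = -3.
  k = 7: m = 1, d = 3, a = ⌊(3 + 1)/3⌋ = 1; p/q = (1·137 + 119)/(1·38 + 33) = 256/71; p² − 13·q² = 65536 − 65533 = 3.
  k = 8: m = 2, d = 3, a = ⌊(3 + 2)/3⌋ = 1; p/q = (1·256 + 137)/(1·71 + 38) = 393/109; p² − 13·q² = 154449 − 154453 = -4.
  k = 9: m = 1, d = 4, a = ⌊(3 + 1)/4⌋ = 1; p/q = (1·393 + 256)/(1·109 + 71) = 649/180; p² − 13·q² = 421201 − 421200 = 1.
  The first convergent with p² − 13·q² = 1 gives the fundamental solution (x₁, y₁) = (649, 180).
Step 2: Apply the recurrence (x_{n+1}, y_{n+1}) = (x₁x_n + 13y₁y_n, x₁y_n + y₁x_n) repeatedly.
  From (x_1, y_1) = (649, 180): x_2 = 649·649 + 13·180·180 = 842401; y_2 = 649·180 + 180·649 = 233640.
  From (x_2, y_2) = (842401, 233640): x_3 = 649·842401 + 13·180·233640 = 1093435849; y_3 = 649·233640 + 180·842401 = 303264540.
Step 3: Verify x_3² - 13·y_3² = 1195601955878350801 - 1195601955878350800 = 1 (should be 1). ✓

(x_1, y_1) = (649, 180); (x_3, y_3) = (1093435849, 303264540).


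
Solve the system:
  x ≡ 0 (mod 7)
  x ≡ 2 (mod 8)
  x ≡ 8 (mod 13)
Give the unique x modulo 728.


Moduli 7, 8, 13 are pairwise coprime; by CRT there is a unique solution modulo M = 7 · 8 · 13 = 728.
Solve pairwise, accumulating the modulus:
  Start with x ≡ 0 (mod 7).
  Combine with x ≡ 2 (mod 8): since gcd(7, 8) = 1, we get a unique residue mod 56.
    Write x = 0 + 7·t and substitute into x ≡ 2 (mod 8): 7·t ≡ 2 − 0 = 2 (mod 8).
    The inverse of 7 mod 8 is 7 (since 7·7 = 49 = 6·8 + 1), so t ≡ 7·2 = 14 ≡ 6 (mod 8).
    Then x = 0 + 7·6 = 42, valid modulo lcm(7, 8) = 56: x ≡ 42 (mod 56).
  Combine with x ≡ 8 (mod 13): since gcd(56, 13) = 1, we get a unique residue mod 728.
    Write x = 42 + 56·t and substitute into x ≡ 8 (mod 13): 56·t ≡ 8 − 42 = -34 (mod 13).
    Reduce coefficients mod 13: 4·t ≡ 5 (mod 13).
    The inverse of 4 mod 13 is 10 (since 4·10 = 40 = 3·13 + 1), so t ≡ 10·5 = 50 ≡ 11 (mod 13).
    Then x = 42 + 56·11 = 658, valid modulo lcm(56, 13) = 728: x ≡ 658 (mod 728).
Verify: 658 mod 7 = 0 ✓, 658 mod 8 = 2 ✓, 658 mod 13 = 8 ✓.

x ≡ 658 (mod 728).


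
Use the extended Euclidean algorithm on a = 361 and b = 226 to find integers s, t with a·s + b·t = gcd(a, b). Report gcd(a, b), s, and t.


Euclidean algorithm on (361, 226) — divide until remainder is 0:
  361 = 1 · 226 + 135
  226 = 1 · 135 + 91
  135 = 1 · 91 + 44
  91 = 2 · 44 + 3
  44 = 14 · 3 + 2
  3 = 1 · 2 + 1
  2 = 2 · 1 + 0
gcd(361, 226) = 1.
Track Bezout coefficients alongside the remainders: start with r₀ = 361 = a·1 + b·0 (s = 1, t = 0) and r₁ = 226 = a·0 + b·1 (s = 0, t = 1); each new remainder r_{k+1} = r_{k-1} − q_k·r_k inherits s_{k+1} = s_{k-1} − q_k·s_k, t_{k+1} = t_{k-1} − q_k·t_k, so r_k = a·s_k + b·t_k at every step:
  q = 1: r = 135, s = 1 − 1·0 = 1, t = 0 − 1·1 = -1  (check: 361·1 + 226·(-1) = 135)
  q = 1: r = 91, s = 0 − 1·1 = -1, t = 1 − 1·(-1) = 2  (check: 361·(-1) + 226·2 = 91)
  q = 1: r = 44, s = 1 − 1·(-1) = 2, t = -1 − 1·2 = -3  (check: 361·2 + 226·(-3) = 44)
  q = 2: r = 3, s = -1 − 2·2 = -5, t = 2 − 2·(-3) = 8  (check: 361·(-5) + 226·8 = 3)
  q = 14: r = 2, s = 2 − 14·(-5) = 72, t = -3 − 14·8 = -115  (check: 361·72 + 226·(-115) = 2)
  q = 1: r = 1, s = -5 − 1·72 = -77, t = 8 − 1·(-115) = 123  (check: 361·(-77) + 226·123 = 1)
The row with r = 1 (the gcd) gives the Bezout coefficients s = -77, t = 123.
Result: 361 · (-77) + 226 · (123) = 1.

gcd(361, 226) = 1; s = -77, t = 123 (check: 361·(-77) + 226·123 = 1).


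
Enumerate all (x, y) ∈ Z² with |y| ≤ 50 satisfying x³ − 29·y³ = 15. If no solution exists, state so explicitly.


The equation is x³ - 29y³ = 15. For fixed y, x³ = 29·y³ + 15, so a solution requires the RHS to be a perfect cube.
Strategy: iterate y from -50 to 50, compute RHS = 29·y³ + 15, and check whether it is a (positive or negative) perfect cube.
Check small values of y:
  y = 0: RHS = 15 is not a perfect cube.
  y = 1: RHS = 44 is not a perfect cube.
  y = -1: RHS = -14 is not a perfect cube.
  y = 2: RHS = 247 is not a perfect cube.
  y = -2: RHS = -217 is not a perfect cube.
  y = 3: RHS = 798 is not a perfect cube.
  y = -3: RHS = -768 is not a perfect cube.
Continuing the search up to |y| = 50 finds no solutions either.
No (x, y) in the scanned range satisfies the equation.

No integer solutions with |y| ≤ 50.


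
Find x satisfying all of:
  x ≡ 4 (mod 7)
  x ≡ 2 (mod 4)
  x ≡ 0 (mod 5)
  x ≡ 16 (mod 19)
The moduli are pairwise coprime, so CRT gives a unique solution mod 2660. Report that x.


Product of moduli M = 7 · 4 · 5 · 19 = 2660.
Merge one congruence at a time:
  Start: x ≡ 4 (mod 7).
  Combine with x ≡ 2 (mod 4); new modulus lcm = 28.
    Write x = 4 + 7·t and substitute into x ≡ 2 (mod 4): 7·t ≡ 2 − 4 = -2 (mod 4).
    Reduce coefficients mod 4: 3·t ≡ 2 (mod 4).
    The inverse of 3 mod 4 is 3 (since 3·3 = 9 = 2·4 + 1), so t ≡ 3·2 = 6 ≡ 2 (mod 4).
    Then x = 4 + 7·2 = 18, valid modulo lcm(7, 4) = 28: x ≡ 18 (mod 28).
  Combine with x ≡ 0 (mod 5); new modulus lcm = 140.
    Write x = 18 + 28·t and substitute into x ≡ 0 (mod 5): 28·t ≡ 0 − 18 = -18 (mod 5).
    Reduce coefficients mod 5: 3·t ≡ 2 (mod 5).
    The inverse of 3 mod 5 is 2 (since 3·2 = 6 = 1·5 + 1), so t ≡ 2·2 = 4 ≡ 4 (mod 5).
    Then x = 18 + 28·4 = 130, valid modulo lcm(28, 5) = 140: x ≡ 130 (mod 140).
  Combine with x ≡ 16 (mod 19); new modulus lcm = 2660.
    Write x = 130 + 140·t and substitute into x ≡ 16 (mod 19): 140·t ≡ 16 − 130 = -114 (mod 19).
    Reduce coefficients mod 19: 7·t ≡ 0 (mod 19).
    The inverse of 7 mod 19 is 11 (since 7·11 = 77 = 4·19 + 1), so t ≡ 11·0 = 0 ≡ 0 (mod 19).
    Then x = 130 + 140·0 = 130, valid modulo lcm(140, 19) = 2660: x ≡ 130 (mod 2660).
Verify against each original: 130 mod 7 = 4, 130 mod 4 = 2, 130 mod 5 = 0, 130 mod 19 = 16.

x ≡ 130 (mod 2660).


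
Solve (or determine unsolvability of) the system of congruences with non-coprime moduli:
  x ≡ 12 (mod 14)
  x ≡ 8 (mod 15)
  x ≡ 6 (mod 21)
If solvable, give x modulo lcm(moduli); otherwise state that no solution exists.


Moduli 14, 15, 21 are not pairwise coprime, so CRT works modulo lcm(m_i) when all pairwise compatibility conditions hold.
Pairwise compatibility: gcd(m_i, m_j) must divide a_i - a_j for every pair.
Merge one congruence at a time:
  Start: x ≡ 12 (mod 14).
  Combine with x ≡ 8 (mod 15): gcd(14, 15) = 1; 8 - 12 = -4, which IS divisible by 1, so compatible.
    Write x = 12 + 14·t and substitute into x ≡ 8 (mod 15): 14·t ≡ 8 − 12 = -4 (mod 15).
    Reduce coefficients mod 15: 14·t ≡ 11 (mod 15).
    The inverse of 14 mod 15 is 14 (since 14·14 = 196 = 13·15 + 1), so t ≡ 14·11 = 154 ≡ 4 (mod 15).
    Then x = 12 + 14·4 = 68, valid modulo lcm(14, 15) = 210: x ≡ 68 (mod 210).
  Combine with x ≡ 6 (mod 21): gcd(210, 21) = 21, and 6 - 68 = -62 is NOT divisible by 21.
    ⇒ system is inconsistent (no integer solution).

No solution (the system is inconsistent).


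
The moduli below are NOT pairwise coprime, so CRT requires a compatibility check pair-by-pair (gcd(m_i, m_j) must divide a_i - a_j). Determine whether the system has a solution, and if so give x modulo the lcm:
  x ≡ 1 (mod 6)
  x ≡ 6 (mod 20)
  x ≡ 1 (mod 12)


Moduli 6, 20, 12 are not pairwise coprime, so CRT works modulo lcm(m_i) when all pairwise compatibility conditions hold.
Pairwise compatibility: gcd(m_i, m_j) must divide a_i - a_j for every pair.
Merge one congruence at a time:
  Start: x ≡ 1 (mod 6).
  Combine with x ≡ 6 (mod 20): gcd(6, 20) = 2, and 6 - 1 = 5 is NOT divisible by 2.
    ⇒ system is inconsistent (no integer solution).

No solution (the system is inconsistent).


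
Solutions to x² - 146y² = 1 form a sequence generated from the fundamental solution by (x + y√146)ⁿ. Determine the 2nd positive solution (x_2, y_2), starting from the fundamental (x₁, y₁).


Step 1: Find the fundamental solution (x₁, y₁) of x² - 146y² = 1.
  Expand √146 as a continued fraction. a₀ = ⌊√146⌋ = 12; iterate m_{k+1} = d_k·a_k − m_k, d_{k+1} = (146 − m_{k+1}²)/d_k, a_{k+1} = ⌊(a₀ + m_{k+1})/d_{k+1}⌋ (starting m₀ = 0, d₀ = 1), with convergents p_k = a_k·p_{k-1} + p_{k-2}, q_k = a_k·q_{k-1} + q_{k-2} (p₋₁ = 1, q₋₁ = 0):
  k = 0: a₀ = 12; p₀/q₀ = 12/1; p₀² − 146·q₀² = 144 − 146 = -2.
  k = 1: m = 12, d = 2, a = ⌊(12 + 12)/2⌋ = 12; p/q = (12·12 + 1)/(12·1 + 0) = 145/12; p² − 146·q² = 21025 − 21024 = 1.
  The first convergent with p² − 146·q² = 1 gives the fundamental solution (x₁, y₁) = (145, 12).
Step 2: Apply the recurrence (x_{n+1}, y_{n+1}) = (x₁x_n + 146y₁y_n, x₁y_n + y₁x_n) repeatedly.
  From (x_1, y_1) = (145, 12): x_2 = 145·145 + 146·12·12 = 42049; y_2 = 145·12 + 12·145 = 3480.
Step 3: Verify x_2² - 146·y_2² = 1768118401 - 1768118400 = 1 (should be 1). ✓

(x_1, y_1) = (145, 12); (x_2, y_2) = (42049, 3480).


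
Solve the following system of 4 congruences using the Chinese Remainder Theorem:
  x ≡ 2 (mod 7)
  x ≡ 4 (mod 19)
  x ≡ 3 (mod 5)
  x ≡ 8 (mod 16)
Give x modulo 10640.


Product of moduli M = 7 · 19 · 5 · 16 = 10640.
Merge one congruence at a time:
  Start: x ≡ 2 (mod 7).
  Combine with x ≡ 4 (mod 19); new modulus lcm = 133.
    Write x = 2 + 7·t and substitute into x ≡ 4 (mod 19): 7·t ≡ 4 − 2 = 2 (mod 19).
    The inverse of 7 mod 19 is 11 (since 7·11 = 77 = 4·19 + 1), so t ≡ 11·2 = 22 ≡ 3 (mod 19).
    Then x = 2 + 7·3 = 23, valid modulo lcm(7, 19) = 133: x ≡ 23 (mod 133).
  Combine with x ≡ 3 (mod 5); new modulus lcm = 665.
    Write x = 23 + 133·t and substitute into x ≡ 3 (mod 5): 133·t ≡ 3 − 23 = -20 (mod 5).
    Reduce coefficients mod 5: 3·t ≡ 0 (mod 5).
    The inverse of 3 mod 5 is 2 (since 3·2 = 6 = 1·5 + 1), so t ≡ 2·0 = 0 ≡ 0 (mod 5).
    Then x = 23 + 133·0 = 23, valid modulo lcm(133, 5) = 665: x ≡ 23 (mod 665).
  Combine with x ≡ 8 (mod 16); new modulus lcm = 10640.
    Write x = 23 + 665·t and substitute into x ≡ 8 (mod 16): 665·t ≡ 8 − 23 = -15 (mod 16).
    Reduce coefficients mod 16: 9·t ≡ 1 (mod 16).
    The inverse of 9 mod 16 is 9 (since 9·9 = 81 = 5·16 + 1), so t ≡ 9·1 = 9 ≡ 9 (mod 16).
    Then x = 23 + 665·9 = 6008, valid modulo lcm(665, 16) = 10640: x ≡ 6008 (mod 10640).
Verify against each original: 6008 mod 7 = 2, 6008 mod 19 = 4, 6008 mod 5 = 3, 6008 mod 16 = 8.

x ≡ 6008 (mod 10640).
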